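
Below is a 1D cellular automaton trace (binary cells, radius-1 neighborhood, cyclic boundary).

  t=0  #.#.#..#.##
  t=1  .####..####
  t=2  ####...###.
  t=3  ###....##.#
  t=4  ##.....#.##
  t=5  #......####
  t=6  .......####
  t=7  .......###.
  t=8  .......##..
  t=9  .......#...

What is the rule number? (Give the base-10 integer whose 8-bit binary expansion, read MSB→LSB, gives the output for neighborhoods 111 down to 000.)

172

  [7] ### => #  t=0,i=10
  [6] ##. => .  t=0,i=0
  [5] #.# => #  t=0,i=1
  [4] #.. => .  t=0,i=5
  [3] .## => #  t=0,i=9
  [2] .#. => #  t=0,i=2
  [1] ..# => .  t=0,i=6
  [0] ... => .  t=2,i=5
  bits 10101100 = 172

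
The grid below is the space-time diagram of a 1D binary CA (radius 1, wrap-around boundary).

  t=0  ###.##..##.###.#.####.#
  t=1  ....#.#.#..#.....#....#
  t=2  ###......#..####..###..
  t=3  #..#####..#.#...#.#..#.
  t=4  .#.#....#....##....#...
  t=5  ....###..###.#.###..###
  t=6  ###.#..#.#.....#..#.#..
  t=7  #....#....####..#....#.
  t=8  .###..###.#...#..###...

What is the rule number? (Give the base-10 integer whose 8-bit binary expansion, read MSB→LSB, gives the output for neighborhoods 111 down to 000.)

  ### -> .   bit 7 = 0  t=0,i=0
  ##. -> .   bit 6 = 0  t=0,i=2
  #.# -> .   bit 5 = 0  t=0,i=3
  #.. -> #   bit 4 = 1  t=0,i=6
  .## -> #   bit 3 = 1  t=0,i=4
  .#. -> .   bit 2 = 0  t=0,i=15
  ..# -> .   bit 1 = 0  t=0,i=7
  ... -> #   bit 0 = 1  t=1,i=1
  bits 00011001 = 25

25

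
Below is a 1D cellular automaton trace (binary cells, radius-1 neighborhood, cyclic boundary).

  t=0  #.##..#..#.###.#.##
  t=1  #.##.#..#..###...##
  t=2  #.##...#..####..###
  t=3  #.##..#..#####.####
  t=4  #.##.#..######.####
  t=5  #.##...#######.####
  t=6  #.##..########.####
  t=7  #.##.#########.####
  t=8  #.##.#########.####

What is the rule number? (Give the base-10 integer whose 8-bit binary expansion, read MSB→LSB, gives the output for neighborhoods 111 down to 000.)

  nb ###: next=#  (t=0,i=12, bit7=1)
  nb ##.: next=#  (t=0,i=0, bit6=1)
  nb #.#: next=.  (t=0,i=1, bit5=0)
  nb #..: next=.  (t=0,i=4, bit4=0)
  nb .##: next=#  (t=0,i=2, bit3=1)
  nb .#.: next=.  (t=0,i=6, bit2=0)
  nb ..#: next=#  (t=0,i=5, bit1=1)
  nb ...: next=.  (t=1,i=15, bit0=0)
  bits 11001010 = 202

202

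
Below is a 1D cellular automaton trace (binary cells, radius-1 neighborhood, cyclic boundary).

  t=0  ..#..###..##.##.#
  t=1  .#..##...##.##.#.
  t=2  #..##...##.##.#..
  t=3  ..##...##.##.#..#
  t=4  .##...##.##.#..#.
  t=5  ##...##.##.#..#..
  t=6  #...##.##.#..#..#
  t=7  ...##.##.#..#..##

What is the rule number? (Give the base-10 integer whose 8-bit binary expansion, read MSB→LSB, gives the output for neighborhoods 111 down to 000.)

42

  ### -> .   bit 7 = 0  t=0,i=6
  ##. -> .   bit 6 = 0  t=0,i=7
  #.# -> #   bit 5 = 1  t=0,i=12
  #.. -> .   bit 4 = 0  t=0,i=0
  .## -> #   bit 3 = 1  t=0,i=5
  .#. -> .   bit 2 = 0  t=0,i=2
  ..# -> #   bit 1 = 1  t=0,i=1
  ... -> .   bit 0 = 0  t=1,i=7
  bits 00101010 = 42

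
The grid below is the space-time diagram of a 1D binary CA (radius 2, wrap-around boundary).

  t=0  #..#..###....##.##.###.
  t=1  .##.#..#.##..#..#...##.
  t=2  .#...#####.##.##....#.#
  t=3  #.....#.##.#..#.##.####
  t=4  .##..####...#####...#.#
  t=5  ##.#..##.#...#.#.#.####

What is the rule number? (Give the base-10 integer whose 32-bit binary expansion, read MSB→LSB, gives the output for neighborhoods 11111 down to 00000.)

1667616356

  #####|.  b31=0 t=2,i=7
  ####.|#  b30=1 t=2,i=8
  ###.#|#  b29=1 t=0,i=21
  ###..|.  b28=0 t=0,i=8
  ##.##|.  b27=0 t=0,i=15
  ##.#.|.  b26=0 t=0,i=22
  ##..#|#  b25=1 t=1,i=11
  ##...|#  b24=1 t=0,i=9
  #.###|.  b23=0 t=0,i=19
  #.##.|#  b22=1 t=0,i=16
  #.#.#|#  b21=1 t=2,i=22
  #.#..|.  b20=0 t=0,i=0
  #..##|.  b19=0 t=0,i=5
  #..#.|#  b18=1 t=0,i=2
  #...#|.  b17=0 t=1,i=18
  #....|#  b16=1 t=0,i=10
  .####|#  b15=1 t=2,i=6
  .###.|#  b14=1 t=0,i=7
  .##.#|.  b13=0 t=0,i=14
  .##..|.  b12=0 t=1,i=10
  .#.##|#  b11=1 t=1,i=8
  .#.#.|#  b10=1 t=2,i=0
  .#..#|#  b9=1 t=0,i=1
  .#...|.  b8=0 t=1,i=17
  ..###|.  b7=0 t=0,i=6
  ..##.|#  b6=1 t=0,i=13
  ..#.#|#  b5=1 t=1,i=7
  ..#..|.  b4=0 t=0,i=3
  ...##|.  b3=0 t=0,i=12
  ...#.|#  b2=1 t=2,i=19
  ....#|.  b1=0 t=0,i=11
  .....|.  b0=0 t=3,i=3
  bits 01100011011001011100111001100100 = 1667616356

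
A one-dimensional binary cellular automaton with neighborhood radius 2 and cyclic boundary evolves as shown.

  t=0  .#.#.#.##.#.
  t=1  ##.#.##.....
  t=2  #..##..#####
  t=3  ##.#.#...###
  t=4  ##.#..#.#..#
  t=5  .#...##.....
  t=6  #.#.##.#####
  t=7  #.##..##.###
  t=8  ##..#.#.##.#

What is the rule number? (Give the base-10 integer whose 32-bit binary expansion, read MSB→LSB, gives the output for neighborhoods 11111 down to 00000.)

4221897071

  [31] ##### => #  t=2,i=9
  [30] ####. => #  t=2,i=11
  [29] ###.# => #  t=3,i=1
  [28] ###.. => #  t=2,i=0
  [27] ##.## => #  t=6,i=6
  [26] ##.#. => .  t=0,i=9
  [25] ##..# => #  t=2,i=1
  [24] ##... => #  t=1,i=7
  [23] #.### => #  t=6,i=7
  [22] #.##. => .  t=0,i=7
  [21] #.#.# => #  t=0,i=3
  [20] #.#.. => .  t=0,i=10
  [19] #..## => .  t=2,i=2
  [18] #..#. => #  t=0,i=0
  [17] #...# => .  t=3,i=7
  [16] #.... => #  t=1,i=8
  [15] .#### => .  t=2,i=8
  [14] .###. => .  t=4,i=0
  [13] .##.# => .  t=0,i=8
  [12] .##.. => .  t=1,i=6
  [11] .#.## => #  t=0,i=6
  [10] .#.#. => .  t=0,i=2
  [9] .#..# => .  t=0,i=11
  [8] .#... => #  t=3,i=6
  [7] ..### => .  t=2,i=7
  [6] ..##. => #  t=1,i=0
  [5] ..#.# => #  t=0,i=1
  [4] ..#.. => .  t=5,i=1
  [3] ...## => #  t=1,i=11
  [2] ...#. => #  t=5,i=0
  [1] ....# => #  t=1,i=10
  [0] ..... => #  t=1,i=9
  bits 11111011101001010000100101101111 = 4221897071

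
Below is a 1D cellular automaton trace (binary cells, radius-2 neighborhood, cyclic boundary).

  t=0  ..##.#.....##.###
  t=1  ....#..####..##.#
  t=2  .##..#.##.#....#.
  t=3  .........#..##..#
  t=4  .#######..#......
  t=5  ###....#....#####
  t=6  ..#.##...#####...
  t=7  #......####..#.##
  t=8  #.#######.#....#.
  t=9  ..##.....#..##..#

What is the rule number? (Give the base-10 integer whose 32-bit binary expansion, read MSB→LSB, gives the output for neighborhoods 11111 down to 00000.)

  nb #####: next=.  (t=4,i=3, bit31=0)
  nb ####.: next=.  (t=1,i=9, bit30=0)
  nb ###.#: next=.  (t=8,i=8, bit29=0)
  nb ###..: next=#  (t=0,i=16, bit28=1)
  nb ##.##: next=#  (t=0,i=13, bit27=1)
  nb ##.#.: next=#  (t=0,i=4, bit26=1)
  nb ##..#: next=.  (t=0,i=0, bit25=0)
  nb ##...: next=.  (t=5,i=3, bit24=0)
  nb #.###: next=#  (t=0,i=14, bit23=1)
  nb #.##.: next=.  (t=2,i=7, bit22=0)
  nb #.#.#: next=.  (t=8,i=0, bit21=0)
  nb #.#..: next=.  (t=0,i=5, bit20=0)
  nb #..##: next=.  (t=0,i=1, bit19=0)
  nb #..#.: next=.  (t=2,i=4, bit18=0)
  nb #...#: next=#  (t=6,i=7, bit17=1)
  nb #....: next=#  (t=0,i=7, bit16=1)
  nb .####: next=#  (t=1,i=8, bit15=1)
  nb .###.: next=.  (t=0,i=15, bit14=0)
  nb .##.#: next=.  (t=0,i=3, bit13=0)
  nb .##..: next=.  (t=2,i=2, bit12=0)
  nb .#.##: next=.  (t=2,i=6, bit11=0)
  nb .#.#.: next=#  (t=8,i=16, bit10=1)
  nb .#..#: next=#  (t=1,i=5, bit9=1)
  nb .#...: next=.  (t=0,i=6, bit8=0)
  nb ..###: next=#  (t=1,i=7, bit7=1)
  nb ..##.: next=.  (t=0,i=2, bit6=0)
  nb ..#.#: next=.  (t=2,i=5, bit5=0)
  nb ..#..: next=.  (t=1,i=4, bit4=0)
  nb ...##: next=#  (t=0,i=10, bit3=1)
  nb ...#.: next=.  (t=1,i=3, bit2=0)
  nb ....#: next=#  (t=0,i=9, bit1=1)
  nb .....: next=#  (t=0,i=8, bit0=1)
  bits 00011100100000111000011010001011 = 478381707

478381707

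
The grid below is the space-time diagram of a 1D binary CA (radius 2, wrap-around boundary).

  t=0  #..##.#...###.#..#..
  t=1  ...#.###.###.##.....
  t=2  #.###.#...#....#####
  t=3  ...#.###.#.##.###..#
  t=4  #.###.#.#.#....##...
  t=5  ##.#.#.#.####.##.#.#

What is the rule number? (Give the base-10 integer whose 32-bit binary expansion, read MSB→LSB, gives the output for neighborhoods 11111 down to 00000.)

  ##### -> .   bit 31 = 0  t=2,i=17
  ####. -> #   bit 30 = 1  t=2,i=19
  ###.# -> .   bit 29 = 0  t=0,i=12
  ###.. -> #   bit 28 = 1  t=3,i=16
  ##.## -> .   bit 27 = 0  t=1,i=8
  ##.#. -> #   bit 26 = 1  t=0,i=5
  ##..# -> .   bit 25 = 0  t=3,i=17
  ##... -> #   bit 24 = 1  t=1,i=15
  #.### -> .   bit 23 = 0  t=1,i=5
  #.##. -> .   bit 22 = 0  t=1,i=13
  #.#.# -> .   bit 21 = 0  t=3,i=9
  #.#.. -> #   bit 20 = 1  t=0,i=6
  #..## -> .   bit 19 = 0  t=0,i=2
  #..#. -> .   bit 18 = 0  t=0,i=16
  #...# -> .   bit 17 = 0  t=0,i=8
  #.... -> #   bit 16 = 1  t=1,i=16
  .#### -> #   bit 15 = 1  t=2,i=16
  .###. -> #   bit 14 = 1  t=0,i=11
  .##.# -> .   bit 13 = 0  t=0,i=4
  .##.. -> .   bit 12 = 0  t=1,i=14
  .#.## -> #   bit 11 = 1  t=1,i=4
  .#.#. -> #   bit 10 = 1  t=4,i=7
  .#..# -> .   bit 9 = 0  t=0,i=1
  .#... -> #   bit 8 = 1  t=0,i=7
  ..### -> #   bit 7 = 1  t=0,i=10
  ..##. -> #   bit 6 = 1  t=0,i=3
  ..#.# -> #   bit 5 = 1  t=1,i=3
  ..#.. -> .   bit 4 = 0  t=0,i=0
  ...## -> #   bit 3 = 1  t=0,i=9
  ...#. -> #   bit 2 = 1  t=1,i=2
  ....# -> .   bit 1 = 0  t=1,i=1
  ..... -> #   bit 0 = 1  t=1,i=0
  bits 01010101000100011100110111101101 = 1427230189

1427230189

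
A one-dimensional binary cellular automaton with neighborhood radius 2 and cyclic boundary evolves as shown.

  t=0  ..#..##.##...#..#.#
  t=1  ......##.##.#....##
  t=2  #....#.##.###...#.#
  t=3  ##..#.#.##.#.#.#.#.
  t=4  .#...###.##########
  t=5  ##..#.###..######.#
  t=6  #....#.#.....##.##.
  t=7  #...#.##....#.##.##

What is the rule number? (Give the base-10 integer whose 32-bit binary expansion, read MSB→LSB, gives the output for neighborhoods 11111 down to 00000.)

2905635852

  ##### -> #   bit 31 = 1  t=4,i=11
  ####. -> .   bit 30 = 0  t=4,i=17
  ###.# -> #   bit 29 = 1  t=4,i=7
  ###.. -> .   bit 28 = 0  t=2,i=12
  ##.## -> #   bit 27 = 1  t=0,i=7
  ##.#. -> #   bit 26 = 1  t=1,i=11
  ##..# -> .   bit 25 = 0  t=3,i=2
  ##... -> #   bit 24 = 1  t=0,i=10
  #.### -> .   bit 23 = 0  t=2,i=10
  #.##. -> .   bit 22 = 0  t=0,i=8
  #.#.# -> #   bit 21 = 1  t=3,i=6
  #.#.. -> #   bit 20 = 1  t=0,i=18
  #..## -> .   bit 19 = 0  t=0,i=4
  #..#. -> .   bit 18 = 0  t=0,i=1
  #...# -> .   bit 17 = 0  t=0,i=11
  #.... -> .   bit 16 = 0  t=1,i=1
  .#### -> .   bit 15 = 0  t=4,i=10
  .###. -> #   bit 14 = 1  t=2,i=11
  .##.# -> #   bit 13 = 1  t=0,i=6
  .##.. -> #   bit 12 = 1  t=0,i=9
  .#.## -> #   bit 11 = 1  t=2,i=6
  .#.#. -> #   bit 10 = 1  t=0,i=17
  .#..# -> .   bit 9 = 0  t=0,i=0
  .#... -> .   bit 8 = 0  t=1,i=13
  ..### -> .   bit 7 = 0  t=4,i=5
  ..##. -> .   bit 6 = 0  t=0,i=5
  ..#.# -> .   bit 5 = 0  t=0,i=16
  ..#.. -> .   bit 4 = 0  t=0,i=2
  ...## -> #   bit 3 = 1  t=1,i=5
  ...#. -> #   bit 2 = 1  t=0,i=12
  ....# -> .   bit 1 = 0  t=1,i=4
  ..... -> .   bit 0 = 0  t=1,i=2
  bits 10101101001100000111110000001100 = 2905635852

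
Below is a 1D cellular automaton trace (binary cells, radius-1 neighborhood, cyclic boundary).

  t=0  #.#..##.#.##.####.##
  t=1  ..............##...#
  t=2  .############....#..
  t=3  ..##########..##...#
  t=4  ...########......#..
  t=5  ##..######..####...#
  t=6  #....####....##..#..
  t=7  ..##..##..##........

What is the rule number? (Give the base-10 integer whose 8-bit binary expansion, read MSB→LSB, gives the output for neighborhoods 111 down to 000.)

  ### -> #   bit 7 = 1  t=0,i=14
  ##. -> .   bit 6 = 0  t=0,i=0
  #.# -> .   bit 5 = 0  t=0,i=1
  #.. -> .   bit 4 = 0  t=0,i=3
  .## -> .   bit 3 = 0  t=0,i=5
  .#. -> .   bit 2 = 0  t=0,i=2
  ..# -> .   bit 1 = 0  t=0,i=4
  ... -> #   bit 0 = 1  t=1,i=1
  bits 10000001 = 129

129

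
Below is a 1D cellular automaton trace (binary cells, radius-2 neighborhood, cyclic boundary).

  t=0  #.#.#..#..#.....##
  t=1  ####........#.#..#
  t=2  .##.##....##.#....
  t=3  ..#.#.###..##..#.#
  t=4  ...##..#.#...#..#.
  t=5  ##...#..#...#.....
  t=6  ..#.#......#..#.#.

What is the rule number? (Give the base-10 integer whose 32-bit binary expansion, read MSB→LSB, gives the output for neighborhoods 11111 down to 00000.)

3881919494

  [31] ##### => #  t=1,i=1
  [30] ####. => #  t=1,i=2
  [29] ###.# => #  t=0,i=0
  [28] ###.. => .  t=1,i=3
  [27] ##.## => .  t=2,i=3
  [26] ##.#. => #  t=0,i=1
  [25] ##..# => #  t=3,i=9
  [24] ##... => #  t=1,i=4
  [23] #.### => .  t=3,i=6
  [22] #.##. => #  t=2,i=4
  [21] #.#.# => #  t=0,i=2
  [20] #.#.. => .  t=0,i=4
  [19] #..## => .  t=1,i=16
  [18] #..#. => .  t=0,i=6
  [17] #...# => .  t=4,i=11
  [16] #.... => #  t=0,i=12
  [15] .#### => .  t=1,i=0
  [14] .###. => #  t=0,i=17
  [13] .##.# => #  t=2,i=2
  [12] .##.. => .  t=2,i=5
  [11] .#.## => .  t=3,i=5
  [10] .#.#. => #  t=0,i=3
  [9] .#..# => .  t=0,i=5
  [8] .#... => .  t=0,i=11
  [7] ..### => .  t=0,i=16
  [6] ..##. => .  t=2,i=1
  [5] ..#.# => .  t=1,i=12
  [4] ..#.. => .  t=0,i=7
  [3] ...## => .  t=0,i=15
  [2] ...#. => #  t=1,i=11
  [1] ....# => #  t=0,i=14
  [0] ..... => .  t=0,i=13
  bits 11100111011000010110010000000110 = 3881919494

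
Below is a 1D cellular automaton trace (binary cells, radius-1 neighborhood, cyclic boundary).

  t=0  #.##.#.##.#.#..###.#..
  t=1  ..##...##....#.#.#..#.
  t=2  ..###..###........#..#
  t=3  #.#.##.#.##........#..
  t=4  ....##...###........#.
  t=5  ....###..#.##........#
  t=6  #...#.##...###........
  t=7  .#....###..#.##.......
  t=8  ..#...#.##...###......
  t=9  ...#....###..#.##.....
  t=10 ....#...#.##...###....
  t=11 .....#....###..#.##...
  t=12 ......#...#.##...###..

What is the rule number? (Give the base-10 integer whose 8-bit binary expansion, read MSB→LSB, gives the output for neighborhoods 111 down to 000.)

  nb ###: next=.  (t=0,i=16, bit7=0)
  nb ##.: next=#  (t=0,i=3, bit6=1)
  nb #.#: next=.  (t=0,i=1, bit5=0)
  nb #..: next=#  (t=0,i=13, bit4=1)
  nb .##: next=#  (t=0,i=2, bit3=1)
  nb .#.: next=.  (t=0,i=0, bit2=0)
  nb ..#: next=.  (t=0,i=14, bit1=0)
  nb ...: next=.  (t=1,i=0, bit0=0)
  bits 01011000 = 88

88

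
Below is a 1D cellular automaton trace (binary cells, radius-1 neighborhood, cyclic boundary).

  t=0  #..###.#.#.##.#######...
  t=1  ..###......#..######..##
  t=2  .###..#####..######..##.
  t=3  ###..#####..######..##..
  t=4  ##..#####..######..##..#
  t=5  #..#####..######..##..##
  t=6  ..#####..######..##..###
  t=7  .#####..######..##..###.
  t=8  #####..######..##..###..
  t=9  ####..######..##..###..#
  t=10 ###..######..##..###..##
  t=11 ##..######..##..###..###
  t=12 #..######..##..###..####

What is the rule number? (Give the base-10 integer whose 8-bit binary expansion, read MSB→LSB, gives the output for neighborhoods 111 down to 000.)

139

  ### -> #   bit 7 = 1  t=0,i=4
  ##. -> .   bit 6 = 0  t=0,i=5
  #.# -> .   bit 5 = 0  t=0,i=6
  #.. -> .   bit 4 = 0  t=0,i=1
  .## -> #   bit 3 = 1  t=0,i=3
  .#. -> .   bit 2 = 0  t=0,i=0
  ..# -> #   bit 1 = 1  t=0,i=2
  ... -> #   bit 0 = 1  t=0,i=22
  bits 10001011 = 139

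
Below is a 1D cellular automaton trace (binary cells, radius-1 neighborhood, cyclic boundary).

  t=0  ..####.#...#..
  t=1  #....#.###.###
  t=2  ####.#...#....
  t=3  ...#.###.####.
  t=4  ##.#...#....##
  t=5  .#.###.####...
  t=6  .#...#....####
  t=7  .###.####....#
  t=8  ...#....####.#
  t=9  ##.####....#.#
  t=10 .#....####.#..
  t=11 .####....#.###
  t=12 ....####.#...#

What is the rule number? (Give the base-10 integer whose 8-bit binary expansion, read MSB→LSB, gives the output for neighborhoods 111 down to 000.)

85

  nb ###: next=.  (t=0,i=3, bit7=0)
  nb ##.: next=#  (t=0,i=5, bit6=1)
  nb #.#: next=.  (t=0,i=6, bit5=0)
  nb #..: next=#  (t=0,i=8, bit4=1)
  nb .##: next=.  (t=0,i=2, bit3=0)
  nb .#.: next=#  (t=0,i=7, bit2=1)
  nb ..#: next=.  (t=0,i=1, bit1=0)
  nb ...: next=#  (t=0,i=0, bit0=1)
  bits 01010101 = 85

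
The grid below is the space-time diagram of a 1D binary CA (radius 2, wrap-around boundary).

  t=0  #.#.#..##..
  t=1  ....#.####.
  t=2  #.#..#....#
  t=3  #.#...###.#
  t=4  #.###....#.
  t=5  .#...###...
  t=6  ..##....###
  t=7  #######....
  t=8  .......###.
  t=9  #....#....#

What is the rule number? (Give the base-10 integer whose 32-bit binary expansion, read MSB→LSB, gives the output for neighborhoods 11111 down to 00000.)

  [31] ##### => .  t=7,i=2
  [30] ####. => .  t=1,i=8
  [29] ###.# => .  t=3,i=8
  [28] ###.. => .  t=1,i=9
  [27] ##.## => #  t=3,i=9
  [26] ##.#. => .  t=2,i=1
  [25] ##..# => #  t=0,i=9
  [24] ##... => #  t=1,i=10
  [23] #.### => .  t=1,i=6
  [22] #.##. => .  t=3,i=10
  [21] #.#.# => .  t=0,i=2
  [20] #.#.. => #  t=0,i=4
  [19] #..## => #  t=0,i=6
  [18] #..#. => .  t=0,i=10
  [17] #...# => #  t=3,i=4
  [16] #.... => #  t=1,i=0
  [15] .#### => .  t=1,i=7
  [14] .###. => .  t=3,i=7
  [13] .##.# => #  t=2,i=0
  [12] .##.. => #  t=0,i=8
  [11] .#.## => #  t=1,i=5
  [10] .#.#. => .  t=0,i=1
  [9] .#..# => .  t=0,i=5
  [8] .#... => #  t=2,i=6
  [7] ..### => .  t=3,i=6
  [6] ..##. => #  t=0,i=7
  [5] ..#.# => .  t=0,i=0
  [4] ..#.. => .  t=2,i=5
  [3] ...## => .  t=2,i=9
  [2] ...#. => .  t=1,i=3
  [1] ....# => #  t=1,i=2
  [0] ..... => .  t=1,i=1
  bits 00001011000110110011100101000010 = 186333506

186333506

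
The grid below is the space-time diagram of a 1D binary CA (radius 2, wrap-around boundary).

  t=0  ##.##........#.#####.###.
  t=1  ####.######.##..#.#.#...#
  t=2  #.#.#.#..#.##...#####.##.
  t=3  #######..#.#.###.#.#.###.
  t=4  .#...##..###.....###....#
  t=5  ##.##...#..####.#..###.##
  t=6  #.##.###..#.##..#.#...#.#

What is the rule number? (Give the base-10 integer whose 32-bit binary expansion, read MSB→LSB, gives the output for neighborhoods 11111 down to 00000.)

1501275181

  #####|.  b31=0 t=0,i=17
  ####.|#  b30=1 t=0,i=18
  ###.#|.  b29=0 t=0,i=19
  ###..|#  b28=1 t=3,i=6
  ##.##|#  b27=1 t=0,i=2
  ##.#.|.  b26=0 t=2,i=24
  ##..#|.  b25=0 t=1,i=14
  ##...|#  b24=1 t=0,i=5
  #.###|.  b23=0 t=0,i=15
  #.##.|#  b22=1 t=0,i=0
  #.#.#|#  b21=1 t=1,i=18
  #.#..|#  b20=1 t=1,i=20
  #..##|#  b19=1 t=4,i=8
  #..#.|.  b18=0 t=1,i=15
  #...#|#  b17=1 t=1,i=22
  #....|#  b16=1 t=0,i=6
  .####|#  b15=1 t=0,i=16
  .###.|.  b14=0 t=0,i=22
  .##.#|#  b13=1 t=0,i=1
  .##..|.  b12=0 t=0,i=4
  .#.##|.  b11=0 t=0,i=14
  .#.#.|#  b10=1 t=1,i=17
  .#..#|.  b9=0 t=2,i=7
  .#...|.  b8=0 t=1,i=21
  ..###|.  b7=0 t=1,i=24
  ..##.|.  b6=0 t=4,i=5
  ..#.#|#  b5=1 t=0,i=13
  ..#..|.  b4=0 t=5,i=8
  ...##|#  b3=1 t=1,i=23
  ...#.|#  b2=1 t=0,i=12
  ....#|.  b1=0 t=0,i=11
  .....|#  b0=1 t=0,i=7
  bits 01011001011110111010010000101101 = 1501275181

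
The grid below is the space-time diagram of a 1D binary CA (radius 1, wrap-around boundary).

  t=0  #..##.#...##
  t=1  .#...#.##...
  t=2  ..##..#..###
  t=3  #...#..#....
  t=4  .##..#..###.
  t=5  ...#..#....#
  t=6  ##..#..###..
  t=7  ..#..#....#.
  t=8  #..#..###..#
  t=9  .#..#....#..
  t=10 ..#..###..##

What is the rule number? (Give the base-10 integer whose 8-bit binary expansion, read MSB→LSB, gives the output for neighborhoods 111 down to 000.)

  [7] ### => .  t=0,i=11
  [6] ##. => .  t=0,i=0
  [5] #.# => #  t=0,i=5
  [4] #.. => #  t=0,i=1
  [3] .## => .  t=0,i=3
  [2] .#. => .  t=0,i=6
  [1] ..# => .  t=0,i=2
  [0] ... => #  t=0,i=8
  bits 00110001 = 49

49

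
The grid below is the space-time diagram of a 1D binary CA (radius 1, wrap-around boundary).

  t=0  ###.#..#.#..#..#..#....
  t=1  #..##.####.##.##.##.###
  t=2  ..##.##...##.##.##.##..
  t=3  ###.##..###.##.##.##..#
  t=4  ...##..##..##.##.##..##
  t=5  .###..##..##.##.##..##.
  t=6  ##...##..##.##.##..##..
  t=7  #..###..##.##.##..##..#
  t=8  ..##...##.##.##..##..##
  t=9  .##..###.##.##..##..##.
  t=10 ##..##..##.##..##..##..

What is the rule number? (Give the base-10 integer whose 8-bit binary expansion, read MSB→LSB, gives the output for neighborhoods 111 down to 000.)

  ### -> .   bit 7 = 0  t=0,i=1
  ##. -> .   bit 6 = 0  t=0,i=2
  #.# -> #   bit 5 = 1  t=0,i=3
  #.. -> .   bit 4 = 0  t=0,i=5
  .## -> #   bit 3 = 1  t=0,i=0
  .#. -> #   bit 2 = 1  t=0,i=4
  ..# -> #   bit 1 = 1  t=0,i=6
  ... -> #   bit 0 = 1  t=0,i=20
  bits 00101111 = 47

47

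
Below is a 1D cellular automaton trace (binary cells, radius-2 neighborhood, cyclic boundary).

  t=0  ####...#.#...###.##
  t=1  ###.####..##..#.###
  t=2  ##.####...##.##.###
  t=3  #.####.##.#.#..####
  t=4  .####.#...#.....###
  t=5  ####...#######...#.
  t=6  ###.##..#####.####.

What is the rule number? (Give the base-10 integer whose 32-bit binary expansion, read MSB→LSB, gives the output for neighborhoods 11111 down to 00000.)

  #####|#  b31=1 t=0,i=0
  ####.|#  b30=1 t=0,i=2
  ###.#|.  b29=0 t=0,i=15
  ###..|.  b28=0 t=0,i=3
  ##.##|#  b27=1 t=0,i=16
  ##.#.|.  b26=0 t=3,i=9
  ##..#|.  b25=0 t=1,i=8
  ##...|#  b24=1 t=0,i=4
  #.###|#  b23=1 t=0,i=17
  #.##.|.  b22=0 t=2,i=13
  #.#.#|#  b21=1 t=3,i=10
  #.#..|.  b20=0 t=0,i=9
  #..##|.  b19=0 t=1,i=9
  #..#.|#  b18=1 t=1,i=13
  #...#|#  b17=1 t=0,i=5
  #....|#  b16=1 t=4,i=12
  .####|#  b15=1 t=0,i=18
  .###.|#  b14=1 t=0,i=14
  .##.#|.  b13=0 t=2,i=11
  .##..|#  b12=1 t=1,i=11
  .#.##|.  b11=0 t=1,i=15
  .#.#.|.  b10=0 t=0,i=8
  .#..#|.  b9=0 t=3,i=13
  .#...|#  b8=1 t=0,i=10
  ..###|.  b7=0 t=0,i=13
  ..##.|#  b6=1 t=1,i=10
  ..#.#|#  b5=1 t=0,i=7
  ..#..|#  b4=1 t=4,i=10
  ...##|.  b3=0 t=0,i=12
  ...#.|#  b2=1 t=0,i=6
  ....#|.  b1=0 t=4,i=14
  .....|#  b0=1 t=4,i=13
  bits 11001001101001111101000101110101 = 3383218549

3383218549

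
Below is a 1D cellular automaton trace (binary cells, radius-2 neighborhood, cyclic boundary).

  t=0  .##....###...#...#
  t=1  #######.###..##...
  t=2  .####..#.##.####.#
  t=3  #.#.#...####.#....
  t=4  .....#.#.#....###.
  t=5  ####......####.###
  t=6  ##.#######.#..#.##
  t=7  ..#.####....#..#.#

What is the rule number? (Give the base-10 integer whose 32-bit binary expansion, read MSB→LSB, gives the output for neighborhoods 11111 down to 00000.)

  nb #####: next=#  (t=1,i=2, bit31=1)
  nb ####.: next=.  (t=1,i=5, bit30=0)
  nb ###.#: next=.  (t=1,i=6, bit29=0)
  nb ###..: next=#  (t=0,i=9, bit28=1)
  nb ##.##: next=#  (t=1,i=7, bit27=1)
  nb ##.#.: next=.  (t=2,i=16, bit26=0)
  nb ##..#: next=.  (t=1,i=11, bit25=0)
  nb ##...: next=#  (t=0,i=3, bit24=1)
  nb #.###: next=.  (t=1,i=8, bit23=0)
  nb #.##.: next=#  (t=0,i=1, bit22=1)
  nb #.#.#: next=.  (t=2,i=17, bit21=0)
  nb #.#..: next=.  (t=3,i=4, bit20=0)
  nb #..##: next=#  (t=1,i=12, bit19=1)
  nb #..#.: next=.  (t=2,i=6, bit18=0)
  nb #...#: next=.  (t=0,i=11, bit17=0)
  nb #....: next=#  (t=0,i=4, bit16=1)
  nb .####: next=#  (t=1,i=1, bit15=1)
  nb .###.: next=#  (t=0,i=8, bit14=1)
  nb .##.#: next=#  (t=2,i=10, bit13=1)
  nb .##..: next=#  (t=0,i=2, bit12=1)
  nb .#.##: next=#  (t=0,i=0, bit11=1)
  nb .#.#.: next=.  (t=3,i=1, bit10=0)
  nb .#..#: next=#  (t=6,i=12, bit9=1)
  nb .#...: next=#  (t=0,i=14, bit8=1)
  nb ..###: next=.  (t=0,i=7, bit7=0)
  nb ..##.: next=#  (t=1,i=13, bit6=1)
  nb ..#.#: next=.  (t=0,i=17, bit5=0)
  nb ..#..: next=#  (t=0,i=13, bit4=1)
  nb ...##: next=#  (t=0,i=6, bit3=1)
  nb ...#.: next=.  (t=0,i=12, bit2=0)
  nb ....#: next=#  (t=0,i=5, bit1=1)
  nb .....: next=#  (t=4,i=1, bit0=1)
  bits 10011001010010011111101101011011 = 2571762523

2571762523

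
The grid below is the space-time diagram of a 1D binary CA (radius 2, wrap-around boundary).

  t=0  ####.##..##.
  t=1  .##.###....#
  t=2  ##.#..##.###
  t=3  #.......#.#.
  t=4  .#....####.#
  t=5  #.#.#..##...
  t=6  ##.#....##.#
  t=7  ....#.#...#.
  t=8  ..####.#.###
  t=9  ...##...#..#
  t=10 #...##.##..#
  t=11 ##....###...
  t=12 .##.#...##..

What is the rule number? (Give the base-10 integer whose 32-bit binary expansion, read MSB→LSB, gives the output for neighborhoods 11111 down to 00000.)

  ##### -> .   bit 31 = 0  t=2,i=11
  ####. -> #   bit 30 = 1  t=0,i=2
  ###.# -> .   bit 29 = 0  t=0,i=3
  ###.. -> #   bit 28 = 1  t=1,i=6
  ##.## -> #   bit 27 = 1  t=0,i=4
  ##.#. -> .   bit 26 = 0  t=2,i=2
  ##..# -> .   bit 25 = 0  t=0,i=7
  ##... -> #   bit 24 = 1  t=1,i=7
  #.### -> .   bit 23 = 0  t=0,i=0
  #.##. -> #   bit 22 = 1  t=0,i=5
  #.#.# -> .   bit 21 = 0  t=3,i=10
  #.#.. -> .   bit 20 = 0  t=2,i=3
  #..## -> .   bit 19 = 0  t=0,i=8
  #..#. -> .   bit 18 = 0  t=9,i=10
  #...# -> .   bit 17 = 0  t=5,i=10
  #.... -> .   bit 16 = 0  t=1,i=8
  .#### -> #   bit 15 = 1  t=0,i=1
  .###. -> .   bit 14 = 0  t=1,i=5
  .##.# -> .   bit 13 = 0  t=0,i=10
  .##.. -> #   bit 12 = 1  t=0,i=6
  .#.## -> #   bit 11 = 1  t=1,i=0
  .#.#. -> #   bit 10 = 1  t=3,i=9
  .#..# -> .   bit 9 = 0  t=2,i=4
  .#... -> #   bit 8 = 1  t=3,i=1
  ..### -> .   bit 7 = 0  t=4,i=6
  ..##. -> .   bit 6 = 0  t=0,i=9
  ..#.# -> #   bit 5 = 1  t=1,i=11
  ..#.. -> #   bit 4 = 1  t=7,i=10
  ...## -> .   bit 3 = 0  t=4,i=5
  ...#. -> #   bit 2 = 1  t=1,i=10
  ....# -> #   bit 1 = 1  t=1,i=9
  ..... -> .   bit 0 = 0  t=3,i=3
  bits 01011001010000001001110100110110 = 1497406774

1497406774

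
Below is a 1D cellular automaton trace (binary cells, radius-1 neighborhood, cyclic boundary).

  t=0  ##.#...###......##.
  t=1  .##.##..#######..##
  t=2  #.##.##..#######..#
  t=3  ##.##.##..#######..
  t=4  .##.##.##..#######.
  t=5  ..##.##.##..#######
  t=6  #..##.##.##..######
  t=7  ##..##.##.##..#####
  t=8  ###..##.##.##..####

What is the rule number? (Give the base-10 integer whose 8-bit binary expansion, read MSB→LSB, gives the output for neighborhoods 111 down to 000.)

  [7] ### => #  t=0,i=8
  [6] ##. => #  t=0,i=1
  [5] #.# => #  t=0,i=2
  [4] #.. => #  t=0,i=4
  [3] .## => .  t=0,i=0
  [2] .#. => .  t=0,i=3
  [1] ..# => .  t=0,i=6
  [0] ... => #  t=0,i=5
  bits 11110001 = 241

241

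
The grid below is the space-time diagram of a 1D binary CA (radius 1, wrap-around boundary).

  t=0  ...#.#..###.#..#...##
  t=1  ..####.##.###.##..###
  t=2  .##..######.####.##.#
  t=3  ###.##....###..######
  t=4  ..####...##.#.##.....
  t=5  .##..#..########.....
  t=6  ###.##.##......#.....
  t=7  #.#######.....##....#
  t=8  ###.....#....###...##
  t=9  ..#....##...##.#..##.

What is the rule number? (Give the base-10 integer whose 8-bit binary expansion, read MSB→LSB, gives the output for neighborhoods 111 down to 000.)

110

  [7] ### => .  t=0,i=9
  [6] ##. => #  t=0,i=10
  [5] #.# => #  t=0,i=4
  [4] #.. => .  t=0,i=0
  [3] .## => #  t=0,i=8
  [2] .#. => #  t=0,i=3
  [1] ..# => #  t=0,i=2
  [0] ... => .  t=0,i=1
  bits 01101110 = 110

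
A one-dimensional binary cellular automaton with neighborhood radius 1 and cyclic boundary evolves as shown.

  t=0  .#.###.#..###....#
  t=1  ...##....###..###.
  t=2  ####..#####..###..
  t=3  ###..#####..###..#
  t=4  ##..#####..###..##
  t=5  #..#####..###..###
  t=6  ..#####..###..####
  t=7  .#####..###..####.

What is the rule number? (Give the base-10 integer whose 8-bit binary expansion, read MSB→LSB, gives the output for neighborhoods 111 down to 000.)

  ### -> #   bit 7 = 1  t=0,i=4
  ##. -> .   bit 6 = 0  t=0,i=5
  #.# -> .   bit 5 = 0  t=0,i=0
  #.. -> .   bit 4 = 0  t=0,i=8
  .## -> #   bit 3 = 1  t=0,i=3
  .#. -> .   bit 2 = 0  t=0,i=1
  ..# -> #   bit 1 = 1  t=0,i=9
  ... -> #   bit 0 = 1  t=0,i=14
  bits 10001011 = 139

139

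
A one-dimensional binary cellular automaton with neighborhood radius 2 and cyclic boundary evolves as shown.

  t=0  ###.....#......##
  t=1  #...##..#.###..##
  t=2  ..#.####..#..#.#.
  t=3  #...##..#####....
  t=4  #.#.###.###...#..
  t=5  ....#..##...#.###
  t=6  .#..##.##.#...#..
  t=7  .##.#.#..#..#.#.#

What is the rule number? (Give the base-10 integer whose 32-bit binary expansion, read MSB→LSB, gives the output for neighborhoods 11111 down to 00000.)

  ##### -> #   bit 31 = 1  t=0,i=0
  ####. -> .   bit 30 = 0  t=0,i=1
  ###.# -> .   bit 29 = 0  t=4,i=6
  ###.. -> .   bit 28 = 0  t=0,i=2
  ##.## -> #   bit 27 = 1  t=4,i=7
  ##.#. -> #   bit 26 = 1  t=6,i=9
  ##..# -> #   bit 25 = 1  t=1,i=6
  ##... -> .   bit 24 = 0  t=0,i=3
  #.### -> #   bit 23 = 1  t=1,i=10
  #.##. -> .   bit 22 = 0  t=6,i=7
  #.#.# -> .   bit 21 = 0  t=4,i=2
  #.#.. -> .   bit 20 = 0  t=2,i=15
  #..## -> .   bit 19 = 0  t=1,i=14
  #..#. -> #   bit 18 = 1  t=1,i=7
  #...# -> #   bit 17 = 1  t=1,i=2
  #.... -> #   bit 16 = 1  t=0,i=4
  .#### -> #   bit 15 = 1  t=0,i=16
  .###. -> .   bit 14 = 0  t=1,i=11
  .##.# -> .   bit 13 = 0  t=6,i=5
  .##.. -> #   bit 12 = 1  t=1,i=5
  .#.## -> .   bit 11 = 0  t=1,i=9
  .#.#. -> .   bit 10 = 0  t=2,i=14
  .#..# -> #   bit 9 = 1  t=2,i=11
  .#... -> .   bit 8 = 0  t=0,i=9
  ..### -> #   bit 7 = 1  t=0,i=15
  ..##. -> #   bit 6 = 1  t=1,i=4
  ..#.# -> .   bit 5 = 0  t=1,i=8
  ..#.. -> #   bit 4 = 1  t=0,i=8
  ...## -> .   bit 3 = 0  t=0,i=14
  ...#. -> .   bit 2 = 0  t=0,i=7
  ....# -> .   bit 1 = 0  t=0,i=6
  ..... -> #   bit 0 = 1  t=0,i=5
  bits 10001110100001111001001011010001 = 2391249617

2391249617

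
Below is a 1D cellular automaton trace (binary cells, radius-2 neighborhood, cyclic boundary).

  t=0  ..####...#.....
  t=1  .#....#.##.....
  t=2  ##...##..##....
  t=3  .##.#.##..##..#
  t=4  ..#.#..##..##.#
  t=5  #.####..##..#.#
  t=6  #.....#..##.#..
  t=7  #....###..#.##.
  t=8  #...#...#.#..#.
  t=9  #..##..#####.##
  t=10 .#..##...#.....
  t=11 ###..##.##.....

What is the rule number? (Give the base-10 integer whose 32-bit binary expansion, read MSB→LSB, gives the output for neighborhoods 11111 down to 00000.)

2200974908

  nb #####: next=#  (t=9,i=9, bit31=1)
  nb ####.: next=.  (t=0,i=4, bit30=0)
  nb ###.#: next=.  (t=9,i=11, bit29=0)
  nb ###..: next=.  (t=0,i=5, bit28=0)
  nb ##.##: next=.  (t=5,i=1, bit27=0)
  nb ##.#.: next=.  (t=3,i=3, bit26=0)
  nb ##..#: next=#  (t=2,i=7, bit25=1)
  nb ##...: next=#  (t=0,i=6, bit24=1)
  nb #.###: next=.  (t=5,i=2, bit23=0)
  nb #.##.: next=.  (t=1,i=8, bit22=0)
  nb #.#.#: next=#  (t=3,i=4, bit21=1)
  nb #.#..: next=#  (t=4,i=4, bit20=1)
  nb #..##: next=.  (t=2,i=8, bit19=0)
  nb #..#.: next=.  (t=3,i=13, bit18=0)
  nb #...#: next=.  (t=0,i=7, bit17=0)
  nb #....: next=.  (t=0,i=11, bit16=0)
  nb .####: next=.  (t=0,i=3, bit15=0)
  nb .###.: next=.  (t=7,i=6, bit14=0)
  nb .##.#: next=#  (t=3,i=2, bit13=1)
  nb .##..: next=#  (t=1,i=9, bit12=1)
  nb .#.##: next=.  (t=1,i=7, bit11=0)
  nb .#.#.: next=#  (t=4,i=3, bit10=1)
  nb .#..#: next=#  (t=4,i=0, bit9=1)
  nb .#...: next=.  (t=0,i=10, bit8=0)
  nb ..###: next=.  (t=0,i=2, bit7=0)
  nb ..##.: next=.  (t=2,i=0, bit6=0)
  nb ..#.#: next=#  (t=1,i=6, bit5=1)
  nb ..#..: next=#  (t=0,i=9, bit4=1)
  nb ...##: next=#  (t=0,i=1, bit3=1)
  nb ...#.: next=#  (t=0,i=8, bit2=1)
  nb ....#: next=.  (t=0,i=0, bit1=0)
  nb .....: next=.  (t=0,i=12, bit0=0)
  bits 10000011001100000011011000111100 = 2200974908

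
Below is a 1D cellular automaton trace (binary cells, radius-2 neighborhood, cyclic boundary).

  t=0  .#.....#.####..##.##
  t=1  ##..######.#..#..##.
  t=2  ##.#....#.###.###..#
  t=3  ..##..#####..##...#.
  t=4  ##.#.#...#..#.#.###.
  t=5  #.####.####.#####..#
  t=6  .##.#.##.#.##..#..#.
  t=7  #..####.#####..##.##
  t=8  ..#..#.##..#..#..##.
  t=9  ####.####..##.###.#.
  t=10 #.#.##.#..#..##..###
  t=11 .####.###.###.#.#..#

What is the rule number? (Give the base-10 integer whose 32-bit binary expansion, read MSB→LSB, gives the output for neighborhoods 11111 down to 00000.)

1291460159

  [31] ##### => .  t=1,i=6
  [30] ####. => #  t=0,i=11
  [29] ###.# => .  t=1,i=9
  [28] ###.. => .  t=0,i=12
  [27] ##.## => #  t=0,i=17
  [26] ##.#. => #  t=0,i=0
  [25] ##..# => .  t=0,i=13
  [24] ##... => .  t=3,i=15
  [23] #.### => #  t=0,i=9
  [22] #.##. => #  t=0,i=18
  [21] #.#.# => #  t=4,i=3
  [20] #.#.. => #  t=0,i=1
  [19] #..## => #  t=0,i=14
  [18] #..#. => .  t=1,i=13
  [17] #...# => #  t=3,i=0
  [16] #.... => .  t=0,i=3
  [15] .#### => .  t=0,i=10
  [14] .###. => .  t=2,i=0
  [13] .##.# => .  t=0,i=16
  [12] .##.. => #  t=1,i=1
  [11] .#.## => #  t=0,i=8
  [10] .#.#. => #  t=4,i=4
  [9] .#..# => #  t=1,i=12
  [8] .#... => .  t=0,i=2
  [7] ..### => .  t=1,i=4
  [6] ..##. => .  t=0,i=15
  [5] ..#.# => #  t=0,i=7
  [4] ..#.. => #  t=1,i=14
  [3] ...## => #  t=3,i=1
  [2] ...#. => #  t=0,i=6
  [1] ....# => #  t=0,i=5
  [0] ..... => #  t=0,i=4
  bits 01001100111110100001111000111111 = 1291460159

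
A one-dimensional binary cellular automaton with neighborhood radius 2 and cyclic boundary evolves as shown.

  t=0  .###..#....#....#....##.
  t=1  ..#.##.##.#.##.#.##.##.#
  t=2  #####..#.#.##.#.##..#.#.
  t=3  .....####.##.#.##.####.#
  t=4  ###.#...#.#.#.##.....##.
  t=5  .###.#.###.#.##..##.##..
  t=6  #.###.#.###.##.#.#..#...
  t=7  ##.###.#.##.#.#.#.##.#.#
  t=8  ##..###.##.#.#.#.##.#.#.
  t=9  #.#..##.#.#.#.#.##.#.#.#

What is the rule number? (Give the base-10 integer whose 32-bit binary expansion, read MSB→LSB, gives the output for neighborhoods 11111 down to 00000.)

642076525

  #####|.  b31=0 t=2,i=2
  ####.|.  b30=0 t=2,i=3
  ###.#|#  b29=1 t=3,i=8
  ###..|.  b28=0 t=0,i=3
  ##.##|.  b27=0 t=1,i=6
  ##.#.|#  b26=1 t=1,i=9
  ##..#|#  b25=1 t=0,i=4
  ##...|.  b24=0 t=4,i=16
  #.###|.  b23=0 t=2,i=0
  #.##.|#  b22=1 t=1,i=4
  #.#.#|.  b21=0 t=1,i=10
  #.#..|.  b20=0 t=1,i=23
  #..##|.  b19=0 t=0,i=0
  #..#.|#  b18=1 t=0,i=5
  #...#|.  b17=0 t=4,i=6
  #....|#  b16=1 t=0,i=8
  .####|.  b15=0 t=2,i=1
  .###.|#  b14=1 t=0,i=2
  .##.#|.  b13=0 t=1,i=5
  .##..|.  b12=0 t=0,i=22
  .#.##|#  b11=1 t=1,i=3
  .#.#.|#  b10=1 t=2,i=8
  .#..#|#  b9=1 t=1,i=0
  .#...|#  b8=1 t=0,i=7
  ..###|.  b7=0 t=0,i=1
  ..##.|#  b6=1 t=0,i=21
  ..#.#|#  b5=1 t=1,i=2
  ..#..|.  b4=0 t=0,i=6
  ...##|#  b3=1 t=0,i=20
  ...#.|#  b2=1 t=0,i=10
  ....#|.  b1=0 t=0,i=9
  .....|#  b0=1 t=3,i=2
  bits 00100110010001010100111101101101 = 642076525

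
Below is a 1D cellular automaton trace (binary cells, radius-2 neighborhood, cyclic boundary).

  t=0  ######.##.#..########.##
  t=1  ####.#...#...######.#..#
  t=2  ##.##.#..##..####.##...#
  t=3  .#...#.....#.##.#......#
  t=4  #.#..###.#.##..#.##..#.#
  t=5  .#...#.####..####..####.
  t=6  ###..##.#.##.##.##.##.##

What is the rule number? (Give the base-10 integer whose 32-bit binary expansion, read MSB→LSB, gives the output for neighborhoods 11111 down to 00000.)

3055914418

  [31] ##### => #  t=0,i=0
  [30] ####. => .  t=0,i=4
  [29] ###.# => #  t=0,i=5
  [28] ###.. => #  t=5,i=10
  [27] ##.## => .  t=0,i=6
  [26] ##.#. => #  t=0,i=9
  [25] ##..# => #  t=2,i=11
  [24] ##... => .  t=2,i=20
  [23] #.### => .  t=0,i=22
  [22] #.##. => .  t=0,i=7
  [21] #.#.# => #  t=4,i=9
  [20] #.#.. => .  t=0,i=10
  [19] #..## => .  t=0,i=12
  [18] #..#. => #  t=4,i=14
  [17] #...# => .  t=1,i=7
  [16] #.... => #  t=3,i=7
  [15] .#### => #  t=0,i=14
  [14] .###. => .  t=2,i=0
  [13] .##.# => .  t=0,i=8
  [12] .##.. => .  t=2,i=10
  [11] .#.## => #  t=3,i=12
  [10] .#.#. => #  t=3,i=0
  [9] .#..# => .  t=0,i=11
  [8] .#... => #  t=1,i=6
  [7] ..### => #  t=0,i=13
  [6] ..##. => .  t=2,i=9
  [5] ..#.# => #  t=3,i=11
  [4] ..#.. => #  t=1,i=9
  [3] ...## => .  t=1,i=12
  [2] ...#. => .  t=1,i=8
  [1] ....# => #  t=3,i=9
  [0] ..... => .  t=3,i=8
  bits 10110110001001011000110110110010 = 3055914418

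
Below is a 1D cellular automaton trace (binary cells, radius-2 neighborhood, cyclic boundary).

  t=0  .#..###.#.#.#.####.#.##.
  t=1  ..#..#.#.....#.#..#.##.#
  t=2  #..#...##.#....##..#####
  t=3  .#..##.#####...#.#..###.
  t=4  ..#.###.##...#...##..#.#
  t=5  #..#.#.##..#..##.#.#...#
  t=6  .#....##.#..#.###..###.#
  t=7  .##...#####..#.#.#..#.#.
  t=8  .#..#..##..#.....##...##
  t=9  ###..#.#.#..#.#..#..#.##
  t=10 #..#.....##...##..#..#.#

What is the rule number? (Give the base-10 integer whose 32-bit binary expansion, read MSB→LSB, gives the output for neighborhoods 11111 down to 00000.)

  nb #####: next=#  (t=2,i=21, bit31=1)
  nb ####.: next=.  (t=0,i=16, bit30=0)
  nb ###.#: next=.  (t=0,i=6, bit29=0)
  nb ###..: next=.  (t=2,i=0, bit28=0)
  nb ##.##: next=#  (t=3,i=6, bit27=1)
  nb ##.#.: next=#  (t=0,i=7, bit26=1)
  nb ##..#: next=#  (t=0,i=23, bit25=1)
  nb ##...: next=.  (t=3,i=12, bit24=0)
  nb #.###: next=.  (t=0,i=14, bit23=0)
  nb #.##.: next=#  (t=0,i=21, bit22=1)
  nb #.#.#: next=.  (t=0,i=8, bit21=0)
  nb #.#..: next=#  (t=1,i=7, bit20=1)
  nb #..##: next=.  (t=0,i=3, bit19=0)
  nb #..#.: next=.  (t=0,i=0, bit18=0)
  nb #...#: next=#  (t=2,i=5, bit17=1)
  nb #....: next=.  (t=1,i=9, bit16=0)
  nb .####: next=#  (t=0,i=15, bit15=1)
  nb .###.: next=#  (t=0,i=5, bit14=1)
  nb .##.#: next=#  (t=1,i=21, bit13=1)
  nb .##..: next=.  (t=0,i=22, bit12=0)
  nb .#.##: next=#  (t=0,i=13, bit11=1)
  nb .#.#.: next=.  (t=0,i=9, bit10=0)
  nb .#..#: next=#  (t=0,i=2, bit9=1)
  nb .#...: next=#  (t=1,i=8, bit8=1)
  nb ..###: next=.  (t=0,i=4, bit7=0)
  nb ..##.: next=#  (t=2,i=7, bit6=1)
  nb ..#.#: next=.  (t=1,i=5, bit5=0)
  nb ..#..: next=.  (t=0,i=1, bit4=0)
  nb ...##: next=.  (t=2,i=6, bit3=0)
  nb ...#.: next=.  (t=1,i=12, bit2=0)
  nb ....#: next=.  (t=1,i=11, bit1=0)
  nb .....: next=#  (t=1,i=10, bit0=1)
  bits 10001110010100101110101101000001 = 2387798849

2387798849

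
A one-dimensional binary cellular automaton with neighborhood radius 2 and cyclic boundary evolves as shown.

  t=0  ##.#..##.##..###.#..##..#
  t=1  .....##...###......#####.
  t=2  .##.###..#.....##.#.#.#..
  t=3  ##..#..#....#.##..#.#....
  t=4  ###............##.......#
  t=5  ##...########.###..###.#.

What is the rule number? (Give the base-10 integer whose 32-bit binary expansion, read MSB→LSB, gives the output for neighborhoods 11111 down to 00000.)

1118343241

  #####|.  b31=0 t=1,i=21
  ####.|#  b30=1 t=1,i=22
  ###.#|.  b29=0 t=0,i=1
  ###..|.  b28=0 t=1,i=12
  ##.##|.  b27=0 t=0,i=8
  ##.#.|.  b26=0 t=0,i=2
  ##..#|#  b25=1 t=0,i=11
  ##...|.  b24=0 t=1,i=7
  #.###|#  b23=1 t=2,i=4
  #.##.|.  b22=0 t=0,i=9
  #.#.#|#  b21=1 t=2,i=18
  #.#..|.  b20=0 t=0,i=3
  #..##|#  b19=1 t=0,i=5
  #..#.|.  b18=0 t=2,i=8
  #...#|.  b17=0 t=1,i=8
  #....|.  b16=0 t=1,i=0
  .####|#  b15=1 t=1,i=20
  .###.|.  b14=0 t=0,i=0
  .##.#|.  b13=0 t=0,i=7
  .##..|#  b12=1 t=0,i=10
  .#.##|.  b11=0 t=3,i=13
  .#.#.|.  b10=0 t=2,i=19
  .#..#|.  b9=0 t=0,i=4
  .#...|.  b8=0 t=2,i=10
  ..###|.  b7=0 t=0,i=13
  ..##.|#  b6=1 t=0,i=6
  ..#.#|.  b5=0 t=3,i=12
  ..#..|.  b4=0 t=2,i=9
  ...##|#  b3=1 t=1,i=4
  ...#.|.  b2=0 t=3,i=11
  ....#|.  b1=0 t=1,i=3
  .....|#  b0=1 t=1,i=1
  bits 01000010101010001001000001001001 = 1118343241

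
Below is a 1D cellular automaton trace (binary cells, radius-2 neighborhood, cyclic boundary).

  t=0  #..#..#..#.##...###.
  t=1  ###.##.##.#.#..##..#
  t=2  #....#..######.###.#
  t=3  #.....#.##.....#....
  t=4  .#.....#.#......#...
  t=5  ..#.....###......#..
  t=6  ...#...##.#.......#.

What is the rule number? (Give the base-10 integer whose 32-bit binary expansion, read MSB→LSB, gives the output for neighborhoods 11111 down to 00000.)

380944328

  #####|.  b31=0 t=2,i=10
  ####.|.  b30=0 t=1,i=1
  ###.#|.  b29=0 t=0,i=18
  ###..|#  b28=1 t=5,i=10
  ##.##|.  b27=0 t=1,i=3
  ##.#.|#  b26=1 t=0,i=19
  ##..#|#  b25=1 t=1,i=17
  ##...|.  b24=0 t=0,i=13
  #.###|#  b23=1 t=2,i=15
  #.##.|.  b22=0 t=0,i=11
  #.#.#|#  b21=1 t=1,i=10
  #.#..|#  b20=1 t=0,i=0
  #..##|.  b19=0 t=1,i=14
  #..#.|#  b18=1 t=0,i=2
  #...#|.  b17=0 t=0,i=14
  #....|.  b16=0 t=2,i=2
  .####|#  b15=1 t=1,i=0
  .###.|.  b14=0 t=0,i=17
  .##.#|#  b13=1 t=1,i=5
  .##..|#  b12=1 t=0,i=12
  .#.##|#  b11=1 t=0,i=10
  .#.#.|#  b10=1 t=1,i=11
  .#..#|#  b9=1 t=0,i=1
  .#...|#  b8=1 t=3,i=1
  ..###|#  b7=1 t=0,i=16
  ..##.|#  b6=1 t=1,i=15
  ..#.#|.  b5=0 t=0,i=9
  ..#..|.  b4=0 t=0,i=3
  ...##|#  b3=1 t=0,i=15
  ...#.|.  b2=0 t=2,i=4
  ....#|.  b1=0 t=2,i=3
  .....|.  b0=0 t=3,i=3
  bits 00010110101101001011111111001000 = 380944328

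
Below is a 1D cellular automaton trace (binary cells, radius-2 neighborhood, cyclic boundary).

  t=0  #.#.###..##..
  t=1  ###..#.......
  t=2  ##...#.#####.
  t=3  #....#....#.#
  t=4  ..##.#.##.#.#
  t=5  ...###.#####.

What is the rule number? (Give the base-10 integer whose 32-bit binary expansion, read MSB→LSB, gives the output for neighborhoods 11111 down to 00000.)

  [31] ##### => .  t=2,i=9
  [30] ####. => #  t=2,i=10
  [29] ###.# => .  t=2,i=11
  [28] ###.. => .  t=0,i=6
  [27] ##.## => #  t=2,i=12
  [26] ##.#. => #  t=4,i=4
  [25] ##..# => .  t=0,i=7
  [24] ##... => .  t=2,i=2
  [23] #.### => .  t=0,i=4
  [22] #.##. => #  t=2,i=0
  [21] #.#.# => #  t=0,i=2
  [20] #.#.. => .  t=4,i=12
  [19] #..## => .  t=0,i=8
  [18] #..#. => .  t=0,i=12
  [17] #...# => .  t=2,i=3
  [16] #.... => #  t=1,i=7
  [15] .#### => .  t=2,i=8
  [14] .###. => #  t=0,i=5
  [13] .##.# => #  t=4,i=3
  [12] .##.. => .  t=0,i=10
  [11] .#.## => .  t=0,i=3
  [10] .#.#. => #  t=0,i=1
  [9] .#..# => .  t=4,i=0
  [8] .#... => .  t=1,i=6
  [7] ..### => #  t=1,i=0
  [6] ..##. => .  t=0,i=9
  [5] ..#.# => #  t=0,i=0
  [4] ..#.. => #  t=1,i=5
  [3] ...## => .  t=1,i=12
  [2] ...#. => .  t=2,i=4
  [1] ....# => #  t=1,i=11
  [0] ..... => #  t=1,i=8
  bits 01001100011000010110010010110011 = 1281451187

1281451187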